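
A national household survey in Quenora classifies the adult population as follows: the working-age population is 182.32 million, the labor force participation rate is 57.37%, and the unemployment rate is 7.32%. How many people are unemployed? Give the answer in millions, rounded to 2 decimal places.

About 7.66 million are unemployed.

Labor force = 0.5737 × 182.32 = 104.60 million.
Unemployed = 0.0732 × 104.60 ≈ 7.66 million.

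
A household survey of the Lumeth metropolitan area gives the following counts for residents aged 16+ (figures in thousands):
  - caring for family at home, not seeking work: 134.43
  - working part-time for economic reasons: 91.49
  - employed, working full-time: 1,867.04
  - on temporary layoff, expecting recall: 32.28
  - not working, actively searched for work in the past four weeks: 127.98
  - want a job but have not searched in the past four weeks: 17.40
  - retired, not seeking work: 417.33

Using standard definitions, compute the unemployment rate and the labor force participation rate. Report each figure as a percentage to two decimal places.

Employed = 91.49 + 1,867.04 = 1,958.53 thousand (anyone who worked, including part-time for economic reasons, counts as employed).
Unemployed = 32.28 + 127.98 = 160.26 thousand (jobless and actively searching, or on temporary layoff).
Labor force = 1,958.53 + 160.26 = 2,118.79 thousand.
Not in labor force = 134.43 + 17.40 + 417.33 = 569.16 thousand (those not working and not actively searching are outside the labor force — including those who want a job but have given up searching).
Civilian working-age population = 2,118.79 + 569.16 = 2,687.95 thousand.
Unemployment rate = 160.26 / 2,118.79 = 7.56%.
Labor force participation rate = 2,118.79 / 2,687.95 = 78.83%.

Unemployment rate ≈ 7.56%; labor force participation rate ≈ 78.83%.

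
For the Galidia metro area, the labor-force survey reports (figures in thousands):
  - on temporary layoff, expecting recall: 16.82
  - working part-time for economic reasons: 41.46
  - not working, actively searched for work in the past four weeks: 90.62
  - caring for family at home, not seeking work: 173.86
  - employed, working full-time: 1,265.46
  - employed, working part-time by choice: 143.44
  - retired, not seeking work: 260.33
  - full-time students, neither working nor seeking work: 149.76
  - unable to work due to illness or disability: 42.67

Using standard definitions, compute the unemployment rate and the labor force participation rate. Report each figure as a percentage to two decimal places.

Unemployment rate ≈ 6.90%; labor force participation rate ≈ 71.31%.

Employed = 41.46 + 1,265.46 + 143.44 = 1,450.36 thousand (anyone who worked, including part-time for economic reasons, counts as employed).
Unemployed = 16.82 + 90.62 = 107.44 thousand (jobless and actively searching, or on temporary layoff).
Labor force = 1,450.36 + 107.44 = 1,557.80 thousand.
Not in labor force = 173.86 + 260.33 + 149.76 + 42.67 = 626.62 thousand (those not working and not actively searching are outside the labor force).
Civilian working-age population = 1,557.80 + 626.62 = 2,184.42 thousand.
Unemployment rate = 107.44 / 1,557.80 = 6.90%.
Labor force participation rate = 1,557.80 / 2,184.42 = 71.31%.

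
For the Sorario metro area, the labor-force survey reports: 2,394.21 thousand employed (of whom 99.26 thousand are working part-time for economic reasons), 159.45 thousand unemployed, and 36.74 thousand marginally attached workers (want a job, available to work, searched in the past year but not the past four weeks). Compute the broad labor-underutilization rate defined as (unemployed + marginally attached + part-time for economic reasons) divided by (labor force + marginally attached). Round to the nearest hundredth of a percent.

Labor force = 2,394.21 + 159.45 = 2,553.66 thousand.
Numerator = 159.45 + 36.74 + 99.26 = 295.45 thousand.
Denominator = 2,553.66 + 36.74 = 2,590.40 thousand.
Broad rate = 295.45 / 2,590.40 = 11.41%.

Broad underutilization rate ≈ 11.41%.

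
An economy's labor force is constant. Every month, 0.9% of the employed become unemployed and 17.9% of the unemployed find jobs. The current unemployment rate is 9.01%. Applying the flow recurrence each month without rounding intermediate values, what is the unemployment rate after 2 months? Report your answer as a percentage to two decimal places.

With a fixed labor force, u_{t+1} = u_t + s·(1−u_t) − f·u_t = u_t·(1−s−f) + s.
Here 1−s−f = 0.812 and s = 0.009.
u_1 = 0.090100 × 0.812 + 0.009 = 0.082161.
u_2 = 0.082161 × 0.812 + 0.009 = 0.075715.

Unemployment rate after two months ≈ 7.57%.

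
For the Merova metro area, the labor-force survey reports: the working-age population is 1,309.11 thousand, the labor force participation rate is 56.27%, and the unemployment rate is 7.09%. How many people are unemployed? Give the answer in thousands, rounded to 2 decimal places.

Labor force = 0.5627 × 1,309.11 = 736.64 thousand.
Unemployed = 0.0709 × 736.64 ≈ 52.23 thousand.

About 52.23 thousand are unemployed.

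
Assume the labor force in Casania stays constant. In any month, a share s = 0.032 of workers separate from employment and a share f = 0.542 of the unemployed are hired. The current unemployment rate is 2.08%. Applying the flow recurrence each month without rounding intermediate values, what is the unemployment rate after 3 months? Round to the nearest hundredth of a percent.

With a fixed labor force, u_{t+1} = u_t + s·(1−u_t) − f·u_t = u_t·(1−s−f) + s.
Here 1−s−f = 0.426 and s = 0.032.
u_1 = 0.020800 × 0.426 + 0.032 = 0.040861.
u_2 = 0.040861 × 0.426 + 0.032 = 0.049407.
u_3 = 0.049407 × 0.426 + 0.032 = 0.053047.

Unemployment rate after three months ≈ 5.30%.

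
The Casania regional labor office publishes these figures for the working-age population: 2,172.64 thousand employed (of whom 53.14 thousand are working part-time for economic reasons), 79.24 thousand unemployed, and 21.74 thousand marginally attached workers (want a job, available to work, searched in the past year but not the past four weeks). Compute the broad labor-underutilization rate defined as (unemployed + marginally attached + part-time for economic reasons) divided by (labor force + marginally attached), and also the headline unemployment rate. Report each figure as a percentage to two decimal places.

Broad underutilization rate ≈ 6.78%; headline unemployment rate ≈ 3.52%.

Labor force = 2,172.64 + 79.24 = 2,251.88 thousand.
Numerator = 79.24 + 21.74 + 53.14 = 154.12 thousand.
Denominator = 2,251.88 + 21.74 = 2,273.62 thousand.
Broad rate = 154.12 / 2,273.62 = 6.78%.
Headline unemployment rate = 79.24 / 2,251.88 = 3.52%.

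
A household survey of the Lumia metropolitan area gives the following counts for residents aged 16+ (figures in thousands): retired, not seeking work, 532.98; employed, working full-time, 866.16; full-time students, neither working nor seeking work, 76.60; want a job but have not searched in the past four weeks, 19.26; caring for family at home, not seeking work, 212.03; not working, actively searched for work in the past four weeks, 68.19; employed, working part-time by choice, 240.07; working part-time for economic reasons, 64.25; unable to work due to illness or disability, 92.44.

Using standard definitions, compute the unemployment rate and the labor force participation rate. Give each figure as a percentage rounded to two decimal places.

Employed = 866.16 + 240.07 + 64.25 = 1,170.48 thousand (anyone who worked, including part-time for economic reasons, counts as employed).
Unemployed = 68.19 thousand.
Labor force = 1,170.48 + 68.19 = 1,238.67 thousand.
Not in labor force = 532.98 + 76.60 + 19.26 + 212.03 + 92.44 = 933.31 thousand (those not working and not actively searching are outside the labor force — including those who want a job but have given up searching).
Civilian working-age population = 1,238.67 + 933.31 = 2,171.98 thousand.
Unemployment rate = 68.19 / 1,238.67 = 5.51%.
Labor force participation rate = 1,238.67 / 2,171.98 = 57.03%.

Unemployment rate ≈ 5.51%; labor force participation rate ≈ 57.03%.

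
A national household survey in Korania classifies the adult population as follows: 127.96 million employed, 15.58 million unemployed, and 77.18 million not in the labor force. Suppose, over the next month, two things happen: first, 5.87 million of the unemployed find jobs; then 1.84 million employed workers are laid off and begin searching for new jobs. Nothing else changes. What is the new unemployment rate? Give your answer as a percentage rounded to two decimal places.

Initially, labor force = 127.96 + 15.58 = 143.54 million, so u = 15.58/143.54 = 10.85%.
After the first change, unemployed falls and employed rises by 5.87; labor force unchanged → E = 133.83, U = 9.71, labor force = 143.54 million.
After the second change, employed falls and unemployed rises by 1.84; labor force unchanged → E = 131.99, U = 11.55, labor force = 143.54 million.
New unemployment rate = 11.55 / 143.54 = 8.05%.

New unemployment rate ≈ 8.05%.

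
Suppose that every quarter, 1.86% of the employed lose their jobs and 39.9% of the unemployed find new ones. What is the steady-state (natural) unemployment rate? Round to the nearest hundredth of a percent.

At steady state the flows balance: s·E = f·U, so U/(E+U) = s/(s+f).
u* = 1.86 / (1.86 + 39.9) = 1.86 / 41.76 = 4.45%.

Steady-state unemployment rate ≈ 4.45%.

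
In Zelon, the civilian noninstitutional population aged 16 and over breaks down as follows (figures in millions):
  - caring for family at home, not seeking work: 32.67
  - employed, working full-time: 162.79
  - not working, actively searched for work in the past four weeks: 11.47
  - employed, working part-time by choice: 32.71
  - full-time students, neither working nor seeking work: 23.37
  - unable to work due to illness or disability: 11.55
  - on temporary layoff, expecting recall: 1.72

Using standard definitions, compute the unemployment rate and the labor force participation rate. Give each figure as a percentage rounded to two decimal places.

Employed = 162.79 + 32.71 = 195.50 million.
Unemployed = 11.47 + 1.72 = 13.19 million (jobless and actively searching, or on temporary layoff).
Labor force = 195.50 + 13.19 = 208.69 million.
Not in labor force = 32.67 + 23.37 + 11.55 = 67.59 million (those not working and not actively searching are outside the labor force).
Civilian working-age population = 208.69 + 67.59 = 276.28 million.
Unemployment rate = 13.19 / 208.69 = 6.32%.
Labor force participation rate = 208.69 / 276.28 = 75.54%.

Unemployment rate ≈ 6.32%; labor force participation rate ≈ 75.54%.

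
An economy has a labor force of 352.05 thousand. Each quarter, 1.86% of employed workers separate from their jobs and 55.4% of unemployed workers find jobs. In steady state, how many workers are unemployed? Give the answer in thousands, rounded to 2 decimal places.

About 11.44 thousand are unemployed in steady state.

Steady-state unemployment rate u* = s/(s+f) = 1.86/(1.86+55.4) = 0.032483.
Unemployed = u* × labor force = 0.032483 × 352.05 ≈ 11.44 thousand.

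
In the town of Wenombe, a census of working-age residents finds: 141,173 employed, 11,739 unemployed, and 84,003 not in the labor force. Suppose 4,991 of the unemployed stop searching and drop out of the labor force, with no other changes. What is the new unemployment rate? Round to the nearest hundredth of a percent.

Initially, labor force = 141,173 + 11,739 = 152,912, so u = 11,739/152,912 = 7.68%.
After the change, unemployed and labor force both fall by 4,991 → E = 141,173, U = 6,748, labor force = 147,921.
New unemployment rate = 6,748 / 147,921 = 4.56%.

New unemployment rate ≈ 4.56%.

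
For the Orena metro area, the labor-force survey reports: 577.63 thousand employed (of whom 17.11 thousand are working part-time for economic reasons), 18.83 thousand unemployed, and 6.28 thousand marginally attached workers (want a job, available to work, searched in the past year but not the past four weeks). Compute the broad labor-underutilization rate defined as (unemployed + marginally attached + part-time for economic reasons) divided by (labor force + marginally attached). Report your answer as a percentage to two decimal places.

Broad underutilization rate ≈ 7.00%.

Labor force = 577.63 + 18.83 = 596.46 thousand.
Numerator = 18.83 + 6.28 + 17.11 = 42.22 thousand.
Denominator = 596.46 + 6.28 = 602.74 thousand.
Broad rate = 42.22 / 602.74 = 7.00%.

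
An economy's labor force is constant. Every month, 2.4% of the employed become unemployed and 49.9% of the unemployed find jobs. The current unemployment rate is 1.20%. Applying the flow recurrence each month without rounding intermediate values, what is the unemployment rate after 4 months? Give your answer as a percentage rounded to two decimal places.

Unemployment rate after four months ≈ 4.41%.

With a fixed labor force, u_{t+1} = u_t + s·(1−u_t) − f·u_t = u_t·(1−s−f) + s.
Here 1−s−f = 0.477 and s = 0.024.
u_1 = 0.012000 × 0.477 + 0.024 = 0.029724.
u_2 = 0.029724 × 0.477 + 0.024 = 0.038178.
u_3 = 0.038178 × 0.477 + 0.024 = 0.042211.
u_4 = 0.042211 × 0.477 + 0.024 = 0.044135.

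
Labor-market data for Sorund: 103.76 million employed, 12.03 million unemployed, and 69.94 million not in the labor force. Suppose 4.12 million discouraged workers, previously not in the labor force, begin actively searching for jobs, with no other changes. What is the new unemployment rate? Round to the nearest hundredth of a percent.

New unemployment rate ≈ 13.47%.

Initially, labor force = 103.76 + 12.03 = 115.79 million, so u = 12.03/115.79 = 10.39%.
After the change, unemployed and labor force both rise by 4.12 → E = 103.76, U = 16.15, labor force = 119.91 million.
New unemployment rate = 16.15 / 119.91 = 13.47%.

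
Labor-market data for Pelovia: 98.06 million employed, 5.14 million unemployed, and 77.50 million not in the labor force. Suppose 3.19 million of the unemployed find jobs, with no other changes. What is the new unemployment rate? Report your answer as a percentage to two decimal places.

Initially, labor force = 98.06 + 5.14 = 103.20 million, so u = 5.14/103.20 = 4.98%.
After the change, unemployed falls and employed rises by 3.19; labor force unchanged → E = 101.25, U = 1.95, labor force = 103.20 million.
New unemployment rate = 1.95 / 103.20 = 1.89%.

New unemployment rate ≈ 1.89%.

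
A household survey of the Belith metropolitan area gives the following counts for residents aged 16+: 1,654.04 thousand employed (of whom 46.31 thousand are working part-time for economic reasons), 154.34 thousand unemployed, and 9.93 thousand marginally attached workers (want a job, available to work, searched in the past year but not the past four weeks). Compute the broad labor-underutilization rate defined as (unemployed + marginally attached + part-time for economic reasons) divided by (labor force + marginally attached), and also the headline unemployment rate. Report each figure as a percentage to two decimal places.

Labor force = 1,654.04 + 154.34 = 1,808.38 thousand.
Numerator = 154.34 + 9.93 + 46.31 = 210.58 thousand.
Denominator = 1,808.38 + 9.93 = 1,818.31 thousand.
Broad rate = 210.58 / 1,818.31 = 11.58%.
Headline unemployment rate = 154.34 / 1,808.38 = 8.53%.

Broad underutilization rate ≈ 11.58%; headline unemployment rate ≈ 8.53%.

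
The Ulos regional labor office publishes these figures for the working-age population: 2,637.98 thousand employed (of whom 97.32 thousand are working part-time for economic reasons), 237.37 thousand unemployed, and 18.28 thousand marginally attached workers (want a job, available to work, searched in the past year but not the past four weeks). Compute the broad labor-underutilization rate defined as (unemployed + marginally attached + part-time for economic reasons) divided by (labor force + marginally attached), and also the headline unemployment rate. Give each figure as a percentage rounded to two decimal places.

Broad underutilization rate ≈ 12.20%; headline unemployment rate ≈ 8.26%.

Labor force = 2,637.98 + 237.37 = 2,875.35 thousand.
Numerator = 237.37 + 18.28 + 97.32 = 352.97 thousand.
Denominator = 2,875.35 + 18.28 = 2,893.63 thousand.
Broad rate = 352.97 / 2,893.63 = 12.20%.
Headline unemployment rate = 237.37 / 2,875.35 = 8.26%.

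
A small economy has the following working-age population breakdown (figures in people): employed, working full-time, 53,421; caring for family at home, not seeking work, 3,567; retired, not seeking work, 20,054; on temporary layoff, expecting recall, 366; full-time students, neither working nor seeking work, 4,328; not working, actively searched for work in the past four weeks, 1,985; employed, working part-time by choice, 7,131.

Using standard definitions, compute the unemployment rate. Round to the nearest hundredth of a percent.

Unemployment rate ≈ 3.74%.

Employed = 53,421 + 7,131 = 60,552.
Unemployed = 366 + 1,985 = 2,351 (jobless and actively searching, or on temporary layoff).
Labor force = 60,552 + 2,351 = 62,903.
Unemployment rate = 2,351 / 62,903 = 3.74%.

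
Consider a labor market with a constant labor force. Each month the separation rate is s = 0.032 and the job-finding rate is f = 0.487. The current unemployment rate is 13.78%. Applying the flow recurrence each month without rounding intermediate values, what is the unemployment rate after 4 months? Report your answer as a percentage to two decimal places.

Unemployment rate after four months ≈ 6.57%.

With a fixed labor force, u_{t+1} = u_t + s·(1−u_t) − f·u_t = u_t·(1−s−f) + s.
Here 1−s−f = 0.481 and s = 0.032.
u_1 = 0.137800 × 0.481 + 0.032 = 0.098282.
u_2 = 0.098282 × 0.481 + 0.032 = 0.079274.
u_3 = 0.079274 × 0.481 + 0.032 = 0.070131.
u_4 = 0.070131 × 0.481 + 0.032 = 0.065733.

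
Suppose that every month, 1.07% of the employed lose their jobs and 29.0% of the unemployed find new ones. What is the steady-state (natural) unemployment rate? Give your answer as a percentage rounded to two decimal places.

At steady state the flows balance: s·E = f·U, so U/(E+U) = s/(s+f).
u* = 1.07 / (1.07 + 29.0) = 1.07 / 30.07 = 3.56%.

Steady-state unemployment rate ≈ 3.56%.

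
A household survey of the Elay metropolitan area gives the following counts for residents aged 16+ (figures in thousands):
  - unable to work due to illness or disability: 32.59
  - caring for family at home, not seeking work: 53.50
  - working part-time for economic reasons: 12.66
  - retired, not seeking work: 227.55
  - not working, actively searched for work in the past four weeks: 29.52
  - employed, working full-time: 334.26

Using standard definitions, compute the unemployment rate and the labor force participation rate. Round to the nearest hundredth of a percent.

Employed = 12.66 + 334.26 = 346.92 thousand (anyone who worked, including part-time for economic reasons, counts as employed).
Unemployed = 29.52 thousand.
Labor force = 346.92 + 29.52 = 376.44 thousand.
Not in labor force = 32.59 + 53.50 + 227.55 = 313.64 thousand (those not working and not actively searching are outside the labor force).
Civilian working-age population = 376.44 + 313.64 = 690.08 thousand.
Unemployment rate = 29.52 / 376.44 = 7.84%.
Labor force participation rate = 376.44 / 690.08 = 54.55%.

Unemployment rate ≈ 7.84%; labor force participation rate ≈ 54.55%.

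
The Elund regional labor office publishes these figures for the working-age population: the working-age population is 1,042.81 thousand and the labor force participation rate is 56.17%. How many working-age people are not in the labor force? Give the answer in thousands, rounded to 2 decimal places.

About 457.06 thousand are not in the labor force.

Share not in the labor force = 1 − 0.5617 = 0.4383.
Not in labor force = 0.4383 × 1,042.81 ≈ 457.06 thousand.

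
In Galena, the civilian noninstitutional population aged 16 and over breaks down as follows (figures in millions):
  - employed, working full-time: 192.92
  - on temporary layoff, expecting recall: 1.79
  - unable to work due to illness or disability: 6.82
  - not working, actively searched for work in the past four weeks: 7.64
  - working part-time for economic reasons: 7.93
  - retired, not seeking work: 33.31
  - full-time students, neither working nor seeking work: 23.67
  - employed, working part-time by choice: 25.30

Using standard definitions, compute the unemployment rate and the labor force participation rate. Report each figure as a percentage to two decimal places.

Employed = 192.92 + 7.93 + 25.30 = 226.15 million (anyone who worked, including part-time for economic reasons, counts as employed).
Unemployed = 1.79 + 7.64 = 9.43 million (jobless and actively searching, or on temporary layoff).
Labor force = 226.15 + 9.43 = 235.58 million.
Not in labor force = 6.82 + 33.31 + 23.67 = 63.80 million (those not working and not actively searching are outside the labor force).
Civilian working-age population = 235.58 + 63.80 = 299.38 million.
Unemployment rate = 9.43 / 235.58 = 4.00%.
Labor force participation rate = 235.58 / 299.38 = 78.69%.

Unemployment rate ≈ 4.00%; labor force participation rate ≈ 78.69%.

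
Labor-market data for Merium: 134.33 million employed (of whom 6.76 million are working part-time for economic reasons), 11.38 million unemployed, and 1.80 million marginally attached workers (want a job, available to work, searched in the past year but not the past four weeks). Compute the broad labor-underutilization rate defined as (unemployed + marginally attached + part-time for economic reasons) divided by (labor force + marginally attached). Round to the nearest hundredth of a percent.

Broad underutilization rate ≈ 13.52%.

Labor force = 134.33 + 11.38 = 145.71 million.
Numerator = 11.38 + 1.80 + 6.76 = 19.94 million.
Denominator = 145.71 + 1.80 = 147.51 million.
Broad rate = 19.94 / 147.51 = 13.52%.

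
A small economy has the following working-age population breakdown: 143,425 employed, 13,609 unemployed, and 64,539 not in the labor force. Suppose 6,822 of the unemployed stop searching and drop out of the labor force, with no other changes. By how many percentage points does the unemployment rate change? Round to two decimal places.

The unemployment rate changes by −4.15 percentage points.

Initially, labor force = 143,425 + 13,609 = 157,034, so u = 13,609/157,034 = 8.67%.
After the change, unemployed and labor force both fall by 6,822 → E = 143,425, U = 6,787, labor force = 150,212.
New unemployment rate = 6,787 / 150,212 = 4.52%.
Change = 4.52% − 8.67% = −4.15 percentage points.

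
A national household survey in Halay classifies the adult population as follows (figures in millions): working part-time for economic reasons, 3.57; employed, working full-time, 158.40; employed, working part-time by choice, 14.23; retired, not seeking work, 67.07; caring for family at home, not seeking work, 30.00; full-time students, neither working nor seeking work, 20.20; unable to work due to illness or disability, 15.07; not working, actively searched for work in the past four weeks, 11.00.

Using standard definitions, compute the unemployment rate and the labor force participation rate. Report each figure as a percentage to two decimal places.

Employed = 3.57 + 158.40 + 14.23 = 176.20 million (anyone who worked, including part-time for economic reasons, counts as employed).
Unemployed = 11.00 million.
Labor force = 176.20 + 11.00 = 187.20 million.
Not in labor force = 67.07 + 30.00 + 20.20 + 15.07 = 132.34 million (those not working and not actively searching are outside the labor force).
Civilian working-age population = 187.20 + 132.34 = 319.54 million.
Unemployment rate = 11.00 / 187.20 = 5.88%.
Labor force participation rate = 187.20 / 319.54 = 58.58%.

Unemployment rate ≈ 5.88%; labor force participation rate ≈ 58.58%.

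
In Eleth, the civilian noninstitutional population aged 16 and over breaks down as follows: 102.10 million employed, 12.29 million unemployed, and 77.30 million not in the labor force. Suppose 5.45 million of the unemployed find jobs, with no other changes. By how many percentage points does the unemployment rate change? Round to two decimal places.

The unemployment rate changes by −4.76 percentage points.

Initially, labor force = 102.10 + 12.29 = 114.39 million, so u = 12.29/114.39 = 10.74%.
After the change, unemployed falls and employed rises by 5.45; labor force unchanged → E = 107.55, U = 6.84, labor force = 114.39 million.
New unemployment rate = 6.84 / 114.39 = 5.98%.
Change = 5.98% − 10.74% = −4.76 percentage points.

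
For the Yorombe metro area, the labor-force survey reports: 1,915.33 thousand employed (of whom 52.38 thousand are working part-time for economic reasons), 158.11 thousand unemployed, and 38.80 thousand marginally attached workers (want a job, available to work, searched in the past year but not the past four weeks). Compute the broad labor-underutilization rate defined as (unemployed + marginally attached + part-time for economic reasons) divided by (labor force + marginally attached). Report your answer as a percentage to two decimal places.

Labor force = 1,915.33 + 158.11 = 2,073.44 thousand.
Numerator = 158.11 + 38.80 + 52.38 = 249.29 thousand.
Denominator = 2,073.44 + 38.80 = 2,112.24 thousand.
Broad rate = 249.29 / 2,112.24 = 11.80%.

Broad underutilization rate ≈ 11.80%.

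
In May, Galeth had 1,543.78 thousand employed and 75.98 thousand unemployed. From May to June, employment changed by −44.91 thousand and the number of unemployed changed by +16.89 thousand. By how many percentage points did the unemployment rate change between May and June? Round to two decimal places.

May: labor force = 1,543.78 + 75.98 = 1,619.76; u = 75.98/1,619.76 = 4.69%.
June: labor force = 1,498.87 + 92.87 = 1,591.74; u = 92.87/1,591.74 = 5.83%.
Change = 5.83% − 4.69% = +1.14 pp.

The unemployment rate changed by +1.14 percentage points.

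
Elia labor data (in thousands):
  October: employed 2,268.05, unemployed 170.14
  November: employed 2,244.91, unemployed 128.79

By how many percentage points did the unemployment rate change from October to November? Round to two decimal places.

The unemployment rate changed by −1.55 percentage points.

October: labor force = 2,268.05 + 170.14 = 2,438.19; u = 170.14/2,438.19 = 6.98%.
November: labor force = 2,244.91 + 128.79 = 2,373.70; u = 128.79/2,373.70 = 5.43%.
Change = 5.43% − 6.98% = −1.55 pp.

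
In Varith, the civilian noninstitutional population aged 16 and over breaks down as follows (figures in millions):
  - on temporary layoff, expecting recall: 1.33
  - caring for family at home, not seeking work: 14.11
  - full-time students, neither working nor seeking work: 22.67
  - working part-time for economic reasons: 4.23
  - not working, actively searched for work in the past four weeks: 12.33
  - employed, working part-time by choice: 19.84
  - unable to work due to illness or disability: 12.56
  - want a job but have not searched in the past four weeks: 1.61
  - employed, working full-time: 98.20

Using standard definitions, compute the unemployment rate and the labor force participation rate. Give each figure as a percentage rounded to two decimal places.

Employed = 4.23 + 19.84 + 98.20 = 122.27 million (anyone who worked, including part-time for economic reasons, counts as employed).
Unemployed = 1.33 + 12.33 = 13.66 million (jobless and actively searching, or on temporary layoff).
Labor force = 122.27 + 13.66 = 135.93 million.
Not in labor force = 14.11 + 22.67 + 12.56 + 1.61 = 50.95 million (those not working and not actively searching are outside the labor force — including those who want a job but have given up searching).
Civilian working-age population = 135.93 + 50.95 = 186.88 million.
Unemployment rate = 13.66 / 135.93 = 10.05%.
Labor force participation rate = 135.93 / 186.88 = 72.74%.

Unemployment rate ≈ 10.05%; labor force participation rate ≈ 72.74%.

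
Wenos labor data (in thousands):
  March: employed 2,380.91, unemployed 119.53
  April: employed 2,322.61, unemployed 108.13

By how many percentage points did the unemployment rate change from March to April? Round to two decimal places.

The unemployment rate changed by −0.33 percentage points.

March: labor force = 2,380.91 + 119.53 = 2,500.44; u = 119.53/2,500.44 = 4.78%.
April: labor force = 2,322.61 + 108.13 = 2,430.74; u = 108.13/2,430.74 = 4.45%.
Change = 4.45% − 4.78% = −0.33 pp.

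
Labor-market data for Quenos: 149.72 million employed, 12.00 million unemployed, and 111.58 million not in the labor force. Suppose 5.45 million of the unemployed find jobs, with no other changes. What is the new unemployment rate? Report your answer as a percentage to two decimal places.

Initially, labor force = 149.72 + 12.00 = 161.72 million, so u = 12.00/161.72 = 7.42%.
After the change, unemployed falls and employed rises by 5.45; labor force unchanged → E = 155.17, U = 6.55, labor force = 161.72 million.
New unemployment rate = 6.55 / 161.72 = 4.05%.

New unemployment rate ≈ 4.05%.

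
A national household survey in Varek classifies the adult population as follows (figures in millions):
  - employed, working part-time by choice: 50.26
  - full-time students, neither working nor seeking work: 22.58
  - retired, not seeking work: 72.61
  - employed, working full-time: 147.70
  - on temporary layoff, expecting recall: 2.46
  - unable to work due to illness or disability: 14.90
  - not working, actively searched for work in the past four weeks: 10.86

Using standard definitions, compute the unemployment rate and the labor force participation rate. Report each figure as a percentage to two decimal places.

Employed = 50.26 + 147.70 = 197.96 million.
Unemployed = 2.46 + 10.86 = 13.32 million (jobless and actively searching, or on temporary layoff).
Labor force = 197.96 + 13.32 = 211.28 million.
Not in labor force = 22.58 + 72.61 + 14.90 = 110.09 million (those not working and not actively searching are outside the labor force).
Civilian working-age population = 211.28 + 110.09 = 321.37 million.
Unemployment rate = 13.32 / 211.28 = 6.30%.
Labor force participation rate = 211.28 / 321.37 = 65.74%.

Unemployment rate ≈ 6.30%; labor force participation rate ≈ 65.74%.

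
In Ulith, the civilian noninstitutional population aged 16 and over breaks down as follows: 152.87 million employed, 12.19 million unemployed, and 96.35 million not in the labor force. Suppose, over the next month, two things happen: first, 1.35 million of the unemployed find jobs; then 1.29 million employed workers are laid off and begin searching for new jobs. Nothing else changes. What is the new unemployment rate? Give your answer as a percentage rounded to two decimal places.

Initially, labor force = 152.87 + 12.19 = 165.06 million, so u = 12.19/165.06 = 7.39%.
After the first change, unemployed falls and employed rises by 1.35; labor force unchanged → E = 154.22, U = 10.84, labor force = 165.06 million.
After the second change, employed falls and unemployed rises by 1.29; labor force unchanged → E = 152.93, U = 12.13, labor force = 165.06 million.
New unemployment rate = 12.13 / 165.06 = 7.35%.

New unemployment rate ≈ 7.35%.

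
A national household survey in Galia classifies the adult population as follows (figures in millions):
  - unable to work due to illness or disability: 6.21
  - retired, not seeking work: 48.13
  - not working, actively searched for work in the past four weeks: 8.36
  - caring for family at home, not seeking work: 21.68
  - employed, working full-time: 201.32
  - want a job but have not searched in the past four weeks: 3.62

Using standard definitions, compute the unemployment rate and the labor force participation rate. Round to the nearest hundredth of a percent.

Employed = 201.32 million.
Unemployed = 8.36 million.
Labor force = 201.32 + 8.36 = 209.68 million.
Not in labor force = 6.21 + 48.13 + 21.68 + 3.62 = 79.64 million (those not working and not actively searching are outside the labor force — including those who want a job but have given up searching).
Civilian working-age population = 209.68 + 79.64 = 289.32 million.
Unemployment rate = 8.36 / 209.68 = 3.99%.
Labor force participation rate = 209.68 / 289.32 = 72.47%.

Unemployment rate ≈ 3.99%; labor force participation rate ≈ 72.47%.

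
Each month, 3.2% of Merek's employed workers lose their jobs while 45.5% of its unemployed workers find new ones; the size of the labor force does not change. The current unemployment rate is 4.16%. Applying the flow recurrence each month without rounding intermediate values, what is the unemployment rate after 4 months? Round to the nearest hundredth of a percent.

With a fixed labor force, u_{t+1} = u_t + s·(1−u_t) − f·u_t = u_t·(1−s−f) + s.
Here 1−s−f = 0.513 and s = 0.032.
u_1 = 0.041600 × 0.513 + 0.032 = 0.053341.
u_2 = 0.053341 × 0.513 + 0.032 = 0.059364.
u_3 = 0.059364 × 0.513 + 0.032 = 0.062454.
u_4 = 0.062454 × 0.513 + 0.032 = 0.064039.

Unemployment rate after four months ≈ 6.40%.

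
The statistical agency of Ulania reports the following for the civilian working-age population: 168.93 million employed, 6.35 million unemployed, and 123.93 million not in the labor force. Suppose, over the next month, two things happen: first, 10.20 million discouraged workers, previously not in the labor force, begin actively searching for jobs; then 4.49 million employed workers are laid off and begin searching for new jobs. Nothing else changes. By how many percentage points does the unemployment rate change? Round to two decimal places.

The unemployment rate changes by +7.72 percentage points.

Initially, labor force = 168.93 + 6.35 = 175.28 million, so u = 6.35/175.28 = 3.62%.
After the first change, unemployed and labor force both rise by 10.20 → E = 168.93, U = 16.55, labor force = 185.48 million.
After the second change, employed falls and unemployed rises by 4.49; labor force unchanged → E = 164.44, U = 21.04, labor force = 185.48 million.
New unemployment rate = 21.04 / 185.48 = 11.34%.
Change = 11.34% − 3.62% = +7.72 percentage points.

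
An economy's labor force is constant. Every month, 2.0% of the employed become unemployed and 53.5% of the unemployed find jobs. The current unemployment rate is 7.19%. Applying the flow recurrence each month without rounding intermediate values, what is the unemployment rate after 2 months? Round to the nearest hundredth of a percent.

Unemployment rate after two months ≈ 4.31%.

With a fixed labor force, u_{t+1} = u_t + s·(1−u_t) − f·u_t = u_t·(1−s−f) + s.
Here 1−s−f = 0.445 and s = 0.020.
u_1 = 0.071900 × 0.445 + 0.020 = 0.051996.
u_2 = 0.051996 × 0.445 + 0.020 = 0.043138.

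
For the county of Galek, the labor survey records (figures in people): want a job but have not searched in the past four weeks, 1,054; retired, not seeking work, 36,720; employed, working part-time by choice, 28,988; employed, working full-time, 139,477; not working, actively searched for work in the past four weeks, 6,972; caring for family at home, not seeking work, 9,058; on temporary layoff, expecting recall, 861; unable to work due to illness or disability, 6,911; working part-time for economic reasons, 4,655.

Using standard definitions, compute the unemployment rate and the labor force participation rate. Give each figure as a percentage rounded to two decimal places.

Employed = 28,988 + 139,477 + 4,655 = 173,120 (anyone who worked, including part-time for economic reasons, counts as employed).
Unemployed = 6,972 + 861 = 7,833 (jobless and actively searching, or on temporary layoff).
Labor force = 173,120 + 7,833 = 180,953.
Not in labor force = 1,054 + 36,720 + 9,058 + 6,911 = 53,743 (those not working and not actively searching are outside the labor force — including those who want a job but have given up searching).
Civilian working-age population = 180,953 + 53,743 = 234,696.
Unemployment rate = 7,833 / 180,953 = 4.33%.
Labor force participation rate = 180,953 / 234,696 = 77.10%.

Unemployment rate ≈ 4.33%; labor force participation rate ≈ 77.10%.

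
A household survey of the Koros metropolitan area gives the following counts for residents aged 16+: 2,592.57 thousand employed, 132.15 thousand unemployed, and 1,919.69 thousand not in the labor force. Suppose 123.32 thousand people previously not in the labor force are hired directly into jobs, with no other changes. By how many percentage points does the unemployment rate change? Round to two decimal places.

Initially, labor force = 2,592.57 + 132.15 = 2,724.72 thousand, so u = 132.15/2,724.72 = 4.85%.
After the change, employed and labor force both rise by 123.32; unemployed unchanged → E = 2,715.89, U = 132.15, labor force = 2,848.04 thousand.
New unemployment rate = 132.15 / 2,848.04 = 4.64%.
Change = 4.64% − 4.85% = −0.21 percentage points.

The unemployment rate changes by −0.21 percentage points.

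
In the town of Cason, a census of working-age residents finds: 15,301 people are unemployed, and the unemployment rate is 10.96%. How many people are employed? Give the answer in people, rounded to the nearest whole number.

Labor force = U / u = 15,301 / 0.1096 ≈ 139,608.
Employed = labor force − unemployed = 139,608 − 15,301 = 124,307.

About 124,307 are employed.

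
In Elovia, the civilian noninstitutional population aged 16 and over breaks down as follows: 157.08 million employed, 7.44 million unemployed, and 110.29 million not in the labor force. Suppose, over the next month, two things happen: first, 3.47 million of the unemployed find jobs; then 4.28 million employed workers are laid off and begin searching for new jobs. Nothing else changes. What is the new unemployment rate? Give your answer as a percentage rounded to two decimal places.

Initially, labor force = 157.08 + 7.44 = 164.52 million, so u = 7.44/164.52 = 4.52%.
After the first change, unemployed falls and employed rises by 3.47; labor force unchanged → E = 160.55, U = 3.97, labor force = 164.52 million.
After the second change, employed falls and unemployed rises by 4.28; labor force unchanged → E = 156.27, U = 8.25, labor force = 164.52 million.
New unemployment rate = 8.25 / 164.52 = 5.01%.

New unemployment rate ≈ 5.01%.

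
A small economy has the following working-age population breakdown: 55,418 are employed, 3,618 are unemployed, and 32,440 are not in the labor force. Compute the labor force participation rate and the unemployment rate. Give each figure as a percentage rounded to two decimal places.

Labor force participation rate ≈ 64.54%; unemployment rate ≈ 6.13%.

Labor force = employed + unemployed = 55,418 + 3,618 = 59,036.
Working-age population = 59,036 + 32,440 = 91,476.
Unemployment rate = 3,618 / 59,036 = 6.13%.
Labor force participation rate = 59,036 / 91,476 = 64.54%.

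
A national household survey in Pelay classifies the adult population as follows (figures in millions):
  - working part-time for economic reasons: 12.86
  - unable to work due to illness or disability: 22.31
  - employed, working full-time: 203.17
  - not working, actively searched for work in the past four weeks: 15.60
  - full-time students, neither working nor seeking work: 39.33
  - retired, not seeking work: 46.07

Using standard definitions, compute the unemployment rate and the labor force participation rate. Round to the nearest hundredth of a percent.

Employed = 12.86 + 203.17 = 216.03 million (anyone who worked, including part-time for economic reasons, counts as employed).
Unemployed = 15.60 million.
Labor force = 216.03 + 15.60 = 231.63 million.
Not in labor force = 22.31 + 39.33 + 46.07 = 107.71 million (those not working and not actively searching are outside the labor force).
Civilian working-age population = 231.63 + 107.71 = 339.34 million.
Unemployment rate = 15.60 / 231.63 = 6.73%.
Labor force participation rate = 231.63 / 339.34 = 68.26%.

Unemployment rate ≈ 6.73%; labor force participation rate ≈ 68.26%.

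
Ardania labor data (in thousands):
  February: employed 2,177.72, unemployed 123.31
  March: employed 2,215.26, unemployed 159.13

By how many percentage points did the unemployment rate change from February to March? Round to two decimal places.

The unemployment rate changed by +1.34 percentage points.

February: labor force = 2,177.72 + 123.31 = 2,301.03; u = 123.31/2,301.03 = 5.36%.
March: labor force = 2,215.26 + 159.13 = 2,374.39; u = 159.13/2,374.39 = 6.70%.
Change = 6.70% − 5.36% = +1.34 pp.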